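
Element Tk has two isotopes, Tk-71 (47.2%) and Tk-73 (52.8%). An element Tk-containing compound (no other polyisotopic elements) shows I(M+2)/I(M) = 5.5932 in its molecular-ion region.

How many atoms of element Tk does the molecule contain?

The M+2/M ratio from n Tk atoms is n · q/p = n · 0.528/0.472.
n = 5.5932 × 0.472/0.528 = 5.00 ≈ 5

5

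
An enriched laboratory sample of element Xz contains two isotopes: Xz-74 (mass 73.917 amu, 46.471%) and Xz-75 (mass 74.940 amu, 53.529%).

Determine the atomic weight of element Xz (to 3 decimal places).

74.465 amu

Ar = Σ fᵢ·mᵢ = 0.46471 × 73.917 + 0.53529 × 74.940
= 34.3500 + 40.1146 = 74.4646 amu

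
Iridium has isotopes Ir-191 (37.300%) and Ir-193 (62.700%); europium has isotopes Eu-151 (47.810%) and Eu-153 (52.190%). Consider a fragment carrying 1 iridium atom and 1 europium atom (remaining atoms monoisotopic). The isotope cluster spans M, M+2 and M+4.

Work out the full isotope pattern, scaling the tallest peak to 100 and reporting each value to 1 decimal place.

Iridium pattern (n=1): 0.3730 : 0.6270
Europium pattern (n=1): 0.4781 : 0.5219
Convolve the two distributions (both contribute in 2-u steps):
  M: 0.3730×0.4781 = 0.178331
  M+2: 0.3730×0.5219 + 0.6270×0.4781 = 0.494437
  M+4: 0.6270×0.5219 = 0.327231
Scale to base peak (0.494437) = 100: 36.1 : 100.0 : 66.2

36.1 : 100.0 : 66.2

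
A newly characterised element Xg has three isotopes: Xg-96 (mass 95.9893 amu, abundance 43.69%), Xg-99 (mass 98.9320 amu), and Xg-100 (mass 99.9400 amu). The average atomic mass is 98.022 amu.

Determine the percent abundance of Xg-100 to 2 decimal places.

Let x and y be the fractions of Xg-99 and Xg-100. Then x + y = 1 − 0.4369 = 0.5631 and 98.9320x + 99.9400y = 98.022 − 0.4369×95.9893 = 56.08427483.
Substituting: 98.9320x + 99.9400(0.5631 − x) = 56.08427483
(98.9320 − 99.9400)x = -0.19193917  ⇒  x = 0.19042, y = 0.37268
Xg-99: 19.04%, Xg-100: 37.27%.

37.27%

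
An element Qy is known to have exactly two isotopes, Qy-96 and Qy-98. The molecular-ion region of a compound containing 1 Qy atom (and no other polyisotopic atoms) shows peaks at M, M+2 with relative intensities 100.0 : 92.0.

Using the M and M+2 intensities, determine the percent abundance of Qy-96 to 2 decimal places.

Write p for the Qy-96 fraction. I(M+2)/I(M) = [C(1,1)·p^0·(1−p)] / p^1 = 1·(1−p)/p = 92.0/100.0 = 0.9200
(1−p)/p = 0.9200/1 = 0.9200  ⇒  p = 1/(1 + 0.9200) = 0.5208
Qy-96: 52.08%, Qy-98: 47.92%.

52.08%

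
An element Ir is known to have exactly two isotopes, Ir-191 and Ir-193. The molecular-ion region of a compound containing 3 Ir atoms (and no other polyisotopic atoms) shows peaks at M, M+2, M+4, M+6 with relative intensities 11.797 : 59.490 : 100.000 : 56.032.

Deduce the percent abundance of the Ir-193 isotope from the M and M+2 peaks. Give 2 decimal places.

Write p for the Ir-191 fraction. I(M+2)/I(M) = [C(3,1)·p^2·(1−p)] / p^3 = 3·(1−p)/p = 59.490/11.797 = 5.0428
(1−p)/p = 5.0428/3 = 1.6809  ⇒  p = 1/(1 + 1.6809) = 0.3730
Ir-191: 37.30%, Ir-193: 62.70%.

62.70%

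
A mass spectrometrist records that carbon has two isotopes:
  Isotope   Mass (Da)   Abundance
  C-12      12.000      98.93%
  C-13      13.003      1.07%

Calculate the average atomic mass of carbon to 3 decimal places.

12.011 Da

Weight each isotope mass by its fractional abundance: 0.9893 × 12.000 + 0.0107 × 13.003
= 11.8716 + 0.1391 = 12.0107 Da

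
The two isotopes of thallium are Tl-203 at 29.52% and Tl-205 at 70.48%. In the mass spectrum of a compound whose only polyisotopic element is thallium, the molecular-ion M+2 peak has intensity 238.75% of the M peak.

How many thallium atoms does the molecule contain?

For n independent Tl atoms, I(M+2)/I(M) = n · (abundance Tl-205) / (abundance Tl-203) = n · 0.7048/0.2952.
n = 2.3875 × 0.2952/0.7048 = 1.00 ≈ 1

1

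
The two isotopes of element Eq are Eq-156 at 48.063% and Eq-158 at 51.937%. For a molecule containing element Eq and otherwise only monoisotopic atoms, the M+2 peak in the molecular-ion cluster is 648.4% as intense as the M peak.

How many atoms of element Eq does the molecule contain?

The M+2/M ratio from n Eq atoms is n · q/p = n · 0.51937/0.48063.
n = 6.484 × 0.48063/0.51937 = 6.00 ≈ 6

6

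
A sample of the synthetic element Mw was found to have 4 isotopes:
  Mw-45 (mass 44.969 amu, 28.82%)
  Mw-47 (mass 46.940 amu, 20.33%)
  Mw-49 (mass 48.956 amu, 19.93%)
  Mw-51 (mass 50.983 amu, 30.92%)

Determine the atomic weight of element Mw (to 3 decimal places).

48.024 amu

Ar = Σ fᵢ·mᵢ = 0.2882 × 44.969 + 0.2033 × 46.940 + 0.1993 × 48.956 + 0.3092 × 50.983
= 12.9601 + 9.5429 + 9.7569 + 15.7639 = 48.0238 amu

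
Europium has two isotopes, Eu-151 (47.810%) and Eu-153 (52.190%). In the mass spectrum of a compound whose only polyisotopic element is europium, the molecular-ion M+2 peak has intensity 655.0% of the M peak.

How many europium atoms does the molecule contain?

For n independent Eu atoms, I(M+2)/I(M) = n · (abundance Eu-153) / (abundance Eu-151) = n · 0.52190/0.47810.
n = 6.550 × 0.47810/0.52190 = 6.00 ≈ 6

6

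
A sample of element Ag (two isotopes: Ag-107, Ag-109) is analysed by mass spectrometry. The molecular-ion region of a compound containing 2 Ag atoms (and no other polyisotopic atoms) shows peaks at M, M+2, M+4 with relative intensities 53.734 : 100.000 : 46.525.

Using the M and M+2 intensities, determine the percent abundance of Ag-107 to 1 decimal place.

Write p for the Ag-107 fraction. I(M+2)/I(M) = [C(2,1)·p^1·(1−p)] / p^2 = 2·(1−p)/p = 100.000/53.734 = 1.8610
(1−p)/p = 1.8610/2 = 0.9305  ⇒  p = 1/(1 + 0.9305) = 0.5180
Ag-107: 51.8%, Ag-109: 48.2%.

51.8%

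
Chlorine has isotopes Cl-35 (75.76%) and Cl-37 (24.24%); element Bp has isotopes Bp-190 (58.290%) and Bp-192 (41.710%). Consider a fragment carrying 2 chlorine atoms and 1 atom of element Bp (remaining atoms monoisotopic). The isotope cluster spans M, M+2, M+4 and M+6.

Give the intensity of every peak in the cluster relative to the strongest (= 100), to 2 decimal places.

73.77 : 100.00 : 41.33 : 5.40

Chlorine pattern (n=2): 0.57395776 : 0.36728448 : 0.05875776
Element Bp pattern (n=1): 0.5829 : 0.4171
Convolve the two distributions (both contribute in 2-u steps):
  M: 0.57395776×0.5829 = 0.334560
  M+2: 0.57395776×0.4171 + 0.36728448×0.5829 = 0.453488
  M+4: 0.36728448×0.4171 + 0.05875776×0.5829 = 0.187444
  M+6: 0.05875776×0.4171 = 0.024508
Scale to base peak (0.453488) = 100: 73.77 : 100.00 : 41.33 : 5.40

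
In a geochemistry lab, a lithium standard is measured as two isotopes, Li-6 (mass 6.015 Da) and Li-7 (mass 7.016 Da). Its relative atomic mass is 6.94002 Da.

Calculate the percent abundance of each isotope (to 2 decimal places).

Li-6: 7.59%, Li-7: 92.41%

With x = fraction of Li-6 (so Li-7 is 1 − x):
6.015·x + 7.016·(1 − x) = 6.94002
(6.015 − 7.016)·x = 6.94002 − 7.016
x = -0.07598 / -1.001 = 0.07590 → 7.59% Li-6, 92.41% Li-7.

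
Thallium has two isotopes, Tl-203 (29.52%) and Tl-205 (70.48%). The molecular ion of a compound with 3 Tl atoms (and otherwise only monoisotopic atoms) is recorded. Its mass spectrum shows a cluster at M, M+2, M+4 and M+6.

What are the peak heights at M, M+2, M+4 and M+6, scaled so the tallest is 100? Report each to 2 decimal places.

5.85 : 41.88 : 100.00 : 79.58

Expanding (0.2952 + 0.7048)^3:
P(M) = 0.2952^3 = 0.025725
P(M+2) = 3 × 0.2952^2 × 0.7048^1 = 0.184255
P(M+4) = 3 × 0.2952^1 × 0.7048^2 = 0.439916
P(M+6) = 0.7048^3 = 0.350104
The M+4 peak is largest (0.439916); scaling to 100 gives 5.85 : 41.88 : 100.00 : 79.58.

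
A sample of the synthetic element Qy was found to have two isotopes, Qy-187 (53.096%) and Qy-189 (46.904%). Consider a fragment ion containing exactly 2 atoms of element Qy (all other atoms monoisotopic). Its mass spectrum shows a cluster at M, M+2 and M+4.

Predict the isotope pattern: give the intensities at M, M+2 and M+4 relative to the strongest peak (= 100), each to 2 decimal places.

56.60 : 100.00 : 44.17

The 2 Qy atoms are independent, so intensities follow the terms of (0.53096 + 0.46904)^2.
P(M) = 0.53096^2 = 0.281919
P(M+2) = 2 × 0.53096^1 × 0.46904^1 = 0.498083
P(M+4) = 0.46904^2 = 0.219999
The M+2 peak is largest (0.498083); scaling to 100 gives 56.60 : 100.00 : 44.17.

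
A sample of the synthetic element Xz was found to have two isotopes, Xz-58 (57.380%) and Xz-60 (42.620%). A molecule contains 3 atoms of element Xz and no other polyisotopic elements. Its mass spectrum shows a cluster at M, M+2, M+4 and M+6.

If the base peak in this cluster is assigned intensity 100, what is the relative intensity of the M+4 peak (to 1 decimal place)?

74.3

Term probabilities: M 0.1889, M+2 0.4210, M+4 0.3127, M+6 0.0774. Base peak = M+2.
P(M+2) = C(3,1) × 0.57380^2 × 0.42620^1 = 3 × 0.32924644 × 0.4262 = 0.420974 (base)
P(M+4) = C(3,2) × 0.57380^1 × 0.42620^2 = 3 × 0.5738 × 0.18164644 = 0.312686
Relative intensity = 0.312686 / 0.420974 × 100 = 74.3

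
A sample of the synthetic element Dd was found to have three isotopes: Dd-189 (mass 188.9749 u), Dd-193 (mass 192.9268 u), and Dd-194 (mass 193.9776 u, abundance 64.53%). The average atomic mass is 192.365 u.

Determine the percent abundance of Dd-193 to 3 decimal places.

4.096%

The remaining 35.47% is split between Dd-189 (fraction x) and Dd-193 (fraction 0.3547 − x).
Substituting: 188.9749x + 192.9268(0.3547 − x) = 67.19125472
(188.9749 − 192.9268)x = -1.23988124  ⇒  x = 0.31374, y = 0.04096
Dd-189: 31.374%, Dd-193: 4.096%.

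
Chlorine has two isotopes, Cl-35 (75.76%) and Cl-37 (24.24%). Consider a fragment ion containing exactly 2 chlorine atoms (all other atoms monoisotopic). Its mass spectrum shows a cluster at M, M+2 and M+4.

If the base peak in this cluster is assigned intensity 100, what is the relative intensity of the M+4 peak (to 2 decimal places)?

Term probabilities: M 0.5740, M+2 0.3673, M+4 0.0588. Base peak = M.
P(M) = C(2,0) × 0.7576^2 × 0.2424^0 = 1 × 0.57395776 × 1.0000 = 0.573958 (base)
P(M+4) = C(2,2) × 0.7576^0 × 0.2424^2 = 1 × 1.0000 × 0.05875776 = 0.058758
Relative intensity = 0.058758 / 0.573958 × 100 = 10.24

10.24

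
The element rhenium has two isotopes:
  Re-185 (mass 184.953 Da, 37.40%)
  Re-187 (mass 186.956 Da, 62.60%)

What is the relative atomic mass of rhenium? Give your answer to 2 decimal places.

186.21 Da

Ar = Σ fᵢ·mᵢ = 0.3740 × 184.953 + 0.6260 × 186.956
= 69.1724 + 117.0345 = 186.2069 Da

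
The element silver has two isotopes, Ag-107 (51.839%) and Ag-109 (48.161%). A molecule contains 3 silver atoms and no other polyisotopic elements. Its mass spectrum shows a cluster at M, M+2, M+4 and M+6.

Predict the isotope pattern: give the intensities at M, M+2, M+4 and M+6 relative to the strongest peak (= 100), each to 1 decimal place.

Expanding (0.51839 + 0.48161)^3:
P(M) = 0.51839^3 = 0.139306
P(M+2) = 3 × 0.51839^2 × 0.48161^1 = 0.388267
P(M+4) = 3 × 0.51839^1 × 0.48161^2 = 0.360719
P(M+6) = 0.48161^3 = 0.111709
The M+2 peak is largest (0.388267); scaling to 100 gives 35.9 : 100.0 : 92.9 : 28.8.

35.9 : 100.0 : 92.9 : 28.8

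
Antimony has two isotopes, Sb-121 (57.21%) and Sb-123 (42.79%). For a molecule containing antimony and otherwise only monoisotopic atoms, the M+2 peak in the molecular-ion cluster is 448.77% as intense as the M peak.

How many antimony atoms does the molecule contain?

With n Sb atoms, P(M+2)/P(M) = C(n,1)·p^(n−1)q / p^n = n·q/p = n · 0.4279/0.5721.
n = 4.4877 × 0.5721/0.4279 = 6.00 ≈ 6

6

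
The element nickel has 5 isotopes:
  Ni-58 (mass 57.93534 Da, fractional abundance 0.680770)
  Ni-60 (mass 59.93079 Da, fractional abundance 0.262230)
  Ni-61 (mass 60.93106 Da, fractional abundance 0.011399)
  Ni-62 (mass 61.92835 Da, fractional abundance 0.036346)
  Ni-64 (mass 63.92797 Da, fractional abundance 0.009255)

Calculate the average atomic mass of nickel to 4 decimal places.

58.6933 Da

Average mass = Σ (abundance × isotope mass) = 0.680770 × 57.93534 + 0.262230 × 59.93079 + 0.011399 × 60.93106 + 0.036346 × 61.92835 + 0.009255 × 63.92797
= 39.440641 + 15.715651 + 0.694553 + 2.250848 + 0.591653 = 58.693346 Da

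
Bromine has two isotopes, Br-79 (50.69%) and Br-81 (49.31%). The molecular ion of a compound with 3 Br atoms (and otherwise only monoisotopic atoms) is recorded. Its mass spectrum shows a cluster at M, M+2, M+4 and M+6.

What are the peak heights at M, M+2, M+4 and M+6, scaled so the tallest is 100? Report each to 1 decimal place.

34.3 : 100.0 : 97.3 : 31.5

Each Br atom is independently Br-79 (p = 0.5069) or Br-81 (q = 0.4931); the cluster is the binomial expansion (p + q)^3.
P(M) = 0.5069^3 = 0.130247
P(M+2) = 3 × 0.5069^2 × 0.4931^1 = 0.380103
P(M+4) = 3 × 0.5069^1 × 0.4931^2 = 0.369755
P(M+6) = 0.4931^3 = 0.119896
The M+2 peak is largest (0.380103); scaling to 100 gives 34.3 : 100.0 : 97.3 : 31.5.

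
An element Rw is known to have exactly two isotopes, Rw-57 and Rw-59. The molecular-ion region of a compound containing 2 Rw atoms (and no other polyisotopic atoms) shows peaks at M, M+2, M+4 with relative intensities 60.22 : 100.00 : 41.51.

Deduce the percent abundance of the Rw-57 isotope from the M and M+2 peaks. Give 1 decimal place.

54.6%

If p is the fraction of Rw that is Rw-57, then I(M+2)/I(M) = [C(2,1)·p^1·(1−p)] / p^2 = 2·(1−p)/p = 100.00/60.22 = 1.6606
(1−p)/p = 1.6606/2 = 0.8303  ⇒  p = 1/(1 + 0.8303) = 0.5464
Rw-57: 54.6%, Rw-59: 45.4%.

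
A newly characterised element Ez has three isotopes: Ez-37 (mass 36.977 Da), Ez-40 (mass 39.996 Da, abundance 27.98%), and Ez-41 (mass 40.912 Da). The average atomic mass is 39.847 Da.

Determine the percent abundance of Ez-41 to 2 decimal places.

51.47%

The remaining 72.02% is split between Ez-37 (fraction x) and Ez-41 (fraction 0.7202 − x).
Substituting: 36.977x + 40.912(0.7202 − x) = 28.6561192
(36.977 − 40.912)x = -0.8087032  ⇒  x = 0.20552, y = 0.51468
Ez-37: 20.55%, Ez-41: 51.47%.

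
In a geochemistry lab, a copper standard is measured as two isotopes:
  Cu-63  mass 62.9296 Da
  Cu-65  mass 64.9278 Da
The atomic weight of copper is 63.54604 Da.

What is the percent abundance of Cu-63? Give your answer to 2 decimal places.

69.15%

Let x be the fractional abundance of Cu-63; then Cu-65 has abundance 1 − x.
62.9296·x + 64.9278·(1 − x) = 63.54604
(62.9296 − 64.9278)·x = 63.54604 − 64.9278
x = -1.38176 / -1.9982 = 0.69150 → 69.15% Cu-63, 30.85% Cu-65.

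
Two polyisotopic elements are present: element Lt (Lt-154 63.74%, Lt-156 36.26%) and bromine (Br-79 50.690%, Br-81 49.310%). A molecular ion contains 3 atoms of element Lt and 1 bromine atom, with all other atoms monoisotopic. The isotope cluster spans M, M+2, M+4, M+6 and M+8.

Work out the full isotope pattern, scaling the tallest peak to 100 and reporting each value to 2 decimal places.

Element Lt pattern (n=3): 0.25896208 : 0.44195004 : 0.25141368 : 0.0476742
Bromine pattern (n=1): 0.5069 : 0.4931
Convolve the two distributions (both contribute in 2-u steps):
  M: 0.25896208×0.5069 = 0.131268
  M+2: 0.25896208×0.4931 + 0.44195004×0.5069 = 0.351719
  M+4: 0.44195004×0.4931 + 0.25141368×0.5069 = 0.345367
  M+6: 0.25141368×0.4931 + 0.0476742×0.5069 = 0.148138
  M+8: 0.0476742×0.4931 = 0.023508
Scale to base peak (0.351719) = 100: 37.32 : 100.00 : 98.19 : 42.12 : 6.68

37.32 : 100.00 : 98.19 : 42.12 : 6.68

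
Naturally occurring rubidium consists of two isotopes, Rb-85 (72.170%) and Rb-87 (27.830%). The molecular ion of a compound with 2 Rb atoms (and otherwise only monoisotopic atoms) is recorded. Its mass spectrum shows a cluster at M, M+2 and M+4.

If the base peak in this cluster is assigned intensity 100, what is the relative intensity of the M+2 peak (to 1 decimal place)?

(0.72170 + 0.27830)^2 gives M 0.5209, M+2 0.4017, M+4 0.0775; the largest is M.
P(M) = C(2,0) × 0.72170^2 × 0.27830^0 = 1 × 0.52085089 × 1.0000 = 0.520851 (base)
P(M+2) = C(2,1) × 0.72170^1 × 0.27830^1 = 2 × 0.7217 × 0.2783 = 0.401698
Relative intensity = 0.401698 / 0.520851 × 100 = 77.1

77.1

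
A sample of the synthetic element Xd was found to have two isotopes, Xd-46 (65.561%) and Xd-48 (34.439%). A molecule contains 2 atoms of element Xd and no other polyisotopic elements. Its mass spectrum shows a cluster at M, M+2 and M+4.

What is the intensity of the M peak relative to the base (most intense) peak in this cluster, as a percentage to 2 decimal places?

(0.65561 + 0.34439)^2 gives M 0.4298, M+2 0.4516, M+4 0.1186; the largest is M+2.
P(M+2) = C(2,1) × 0.65561^1 × 0.34439^1 = 2 × 0.65561 × 0.34439 = 0.451571 (base)
P(M) = C(2,0) × 0.65561^2 × 0.34439^0 = 1 × 0.42982447 × 1.0000 = 0.429824
Relative intensity = 0.429824 / 0.451571 × 100 = 95.18

95.18%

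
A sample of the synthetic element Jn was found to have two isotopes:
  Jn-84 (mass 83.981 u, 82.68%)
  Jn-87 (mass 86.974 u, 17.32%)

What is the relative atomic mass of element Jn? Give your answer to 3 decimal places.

The abundance-weighted mean is 0.8268 × 83.981 + 0.1732 × 86.974
= 69.4355 + 15.0639 = 84.4994 u

84.499 u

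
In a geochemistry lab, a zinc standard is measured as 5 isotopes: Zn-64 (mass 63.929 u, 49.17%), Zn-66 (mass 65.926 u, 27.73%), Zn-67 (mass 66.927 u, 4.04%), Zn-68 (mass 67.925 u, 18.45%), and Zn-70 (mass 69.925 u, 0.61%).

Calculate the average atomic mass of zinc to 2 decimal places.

Weight each isotope mass by its fractional abundance: 0.4917 × 63.929 + 0.2773 × 65.926 + 0.0404 × 66.927 + 0.1845 × 67.925 + 0.0061 × 69.925
= 31.4339 + 18.2813 + 2.7039 + 12.5322 + 0.4265 = 65.3778 u

65.38 u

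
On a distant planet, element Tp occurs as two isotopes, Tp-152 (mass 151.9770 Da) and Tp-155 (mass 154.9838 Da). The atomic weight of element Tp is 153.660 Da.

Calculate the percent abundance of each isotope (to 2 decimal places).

With x = fraction of Tp-152 (so Tp-155 is 1 − x):
151.9770·x + 154.9838·(1 − x) = 153.660
(151.9770 − 154.9838)·x = 153.660 − 154.9838
x = -1.3238 / -3.0068 = 0.44027 → 44.03% Tp-152, 55.97% Tp-155.

Tp-152: 44.03%, Tp-155: 55.97%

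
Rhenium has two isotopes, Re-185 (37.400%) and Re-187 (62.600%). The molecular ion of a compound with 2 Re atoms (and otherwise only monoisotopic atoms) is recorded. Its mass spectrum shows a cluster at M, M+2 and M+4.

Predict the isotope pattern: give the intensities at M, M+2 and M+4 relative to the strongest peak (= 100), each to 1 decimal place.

Each Re atom is independently Re-185 (p = 0.37400) or Re-187 (q = 0.62600); the cluster is the binomial expansion (p + q)^2.
P(M) = 0.37400^2 = 0.139876
P(M+2) = 2 × 0.37400^1 × 0.62600^1 = 0.468248
P(M+4) = 0.62600^2 = 0.391876
The M+2 peak is largest (0.468248); scaling to 100 gives 29.9 : 100.0 : 83.7.

29.9 : 100.0 : 83.7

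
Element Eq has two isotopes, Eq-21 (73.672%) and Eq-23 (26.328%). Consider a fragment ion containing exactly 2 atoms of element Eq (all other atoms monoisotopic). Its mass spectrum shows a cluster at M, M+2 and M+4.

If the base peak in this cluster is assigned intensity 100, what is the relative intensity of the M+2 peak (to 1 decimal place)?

71.5

Binomial terms of (0.73672 + 0.26328)^2: M 0.5428, M+2 0.3879, M+4 0.0693 → M is the base peak.
P(M) = C(2,0) × 0.73672^2 × 0.26328^0 = 1 × 0.54275636 × 1.0000 = 0.542756 (base)
P(M+2) = C(2,1) × 0.73672^1 × 0.26328^1 = 2 × 0.73672 × 0.26328 = 0.387927
Relative intensity = 0.387927 / 0.542756 × 100 = 71.5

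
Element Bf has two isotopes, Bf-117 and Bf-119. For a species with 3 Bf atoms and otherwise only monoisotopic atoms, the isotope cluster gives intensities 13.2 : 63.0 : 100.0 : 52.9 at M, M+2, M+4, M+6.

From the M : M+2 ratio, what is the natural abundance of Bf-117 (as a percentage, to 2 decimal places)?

38.60%

If p is the fraction of Bf that is Bf-117, then I(M+2)/I(M) = [C(3,1)·p^2·(1−p)] / p^3 = 3·(1−p)/p = 63.0/13.2 = 4.7727
(1−p)/p = 4.7727/3 = 1.5909  ⇒  p = 1/(1 + 1.5909) = 0.3860
Bf-117: 38.60%, Bf-119: 61.40%.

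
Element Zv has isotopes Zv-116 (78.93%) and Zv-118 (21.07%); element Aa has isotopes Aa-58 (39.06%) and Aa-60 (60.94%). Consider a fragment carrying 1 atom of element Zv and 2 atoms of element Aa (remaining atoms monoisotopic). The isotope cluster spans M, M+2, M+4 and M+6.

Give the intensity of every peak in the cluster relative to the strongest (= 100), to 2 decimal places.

Element Zv pattern (n=1): 0.7893 : 0.2107
Element Aa pattern (n=2): 0.15256836 : 0.47606328 : 0.37136836
Convolve the two distributions (both contribute in 2-u steps):
  M: 0.7893×0.15256836 = 0.120422
  M+2: 0.7893×0.47606328 + 0.2107×0.15256836 = 0.407903
  M+4: 0.7893×0.37136836 + 0.2107×0.47606328 = 0.393428
  M+6: 0.2107×0.37136836 = 0.078247
Scale to base peak (0.407903) = 100: 29.52 : 100.00 : 96.45 : 19.18

29.52 : 100.00 : 96.45 : 19.18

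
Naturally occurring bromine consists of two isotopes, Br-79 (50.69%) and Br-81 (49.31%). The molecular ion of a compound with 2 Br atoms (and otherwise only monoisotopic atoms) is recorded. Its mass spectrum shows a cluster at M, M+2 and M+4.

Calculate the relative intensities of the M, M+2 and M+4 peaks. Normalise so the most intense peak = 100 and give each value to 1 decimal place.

51.4 : 100.0 : 48.6

The 2 Br atoms are independent, so intensities follow the terms of (0.5069 + 0.4931)^2.
P(M) = 0.5069^2 = 0.256948
P(M+2) = 2 × 0.5069^1 × 0.4931^1 = 0.499905
P(M+4) = 0.4931^2 = 0.243148
The M+2 peak is largest (0.499905); scaling to 100 gives 51.4 : 100.0 : 48.6.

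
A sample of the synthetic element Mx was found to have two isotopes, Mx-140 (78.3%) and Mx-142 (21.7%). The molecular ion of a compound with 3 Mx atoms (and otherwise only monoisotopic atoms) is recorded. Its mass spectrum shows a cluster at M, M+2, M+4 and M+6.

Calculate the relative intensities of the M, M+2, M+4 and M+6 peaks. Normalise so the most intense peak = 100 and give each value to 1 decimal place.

100.0 : 83.1 : 23.0 : 2.1

Each Mx atom is independently Mx-140 (p = 0.783) or Mx-142 (q = 0.217); the cluster is the binomial expansion (p + q)^3.
P(M) = 0.783^3 = 0.480049
P(M+2) = 3 × 0.783^2 × 0.217^1 = 0.399121
P(M+4) = 3 × 0.783^1 × 0.217^2 = 0.110612
P(M+6) = 0.217^3 = 0.010218
The M peak is largest (0.480049); scaling to 100 gives 100.0 : 83.1 : 23.0 : 2.1.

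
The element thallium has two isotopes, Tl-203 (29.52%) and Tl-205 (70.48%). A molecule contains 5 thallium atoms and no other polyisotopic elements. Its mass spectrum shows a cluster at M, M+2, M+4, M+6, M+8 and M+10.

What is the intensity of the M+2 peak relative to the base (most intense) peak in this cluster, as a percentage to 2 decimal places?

7.35%

(0.2952 + 0.7048)^5 gives M 0.0022, M+2 0.0268, M+4 0.1278, M+6 0.3051, M+8 0.3642, M+10 0.1739; the largest is M+8.
P(M+8) = C(5,4) × 0.2952^1 × 0.7048^4 = 5 × 0.2952 × 0.24675365 = 0.364208 (base)
P(M+2) = C(5,1) × 0.2952^4 × 0.7048^1 = 5 × 0.00759391 × 0.7048 = 0.026761
Relative intensity = 0.026761 / 0.364208 × 100 = 7.35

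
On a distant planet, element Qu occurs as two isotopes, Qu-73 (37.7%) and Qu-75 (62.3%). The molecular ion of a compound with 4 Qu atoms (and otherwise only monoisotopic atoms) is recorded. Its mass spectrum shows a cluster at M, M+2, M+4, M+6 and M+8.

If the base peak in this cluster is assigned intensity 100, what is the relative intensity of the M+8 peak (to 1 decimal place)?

Term probabilities: M 0.0202, M+2 0.1335, M+4 0.3310, M+6 0.3646, M+8 0.1506. Base peak = M+6.
P(M+6) = C(4,3) × 0.377^1 × 0.623^3 = 4 × 0.3770 × 0.24180437 = 0.364641 (base)
P(M+8) = C(4,4) × 0.377^0 × 0.623^4 = 1 × 1.0000 × 0.15064412 = 0.150644
Relative intensity = 0.150644 / 0.364641 × 100 = 41.3

41.3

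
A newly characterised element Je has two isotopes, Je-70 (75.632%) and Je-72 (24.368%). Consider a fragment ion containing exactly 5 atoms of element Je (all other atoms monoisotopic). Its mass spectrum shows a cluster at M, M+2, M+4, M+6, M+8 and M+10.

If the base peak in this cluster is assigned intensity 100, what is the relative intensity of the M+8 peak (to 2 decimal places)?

Binomial terms of (0.75632 + 0.24368)^5: M 0.2475, M+2 0.3987, M+4 0.2569, M+6 0.0828, M+8 0.0133, M+10 0.0009 → M+2 is the base peak.
P(M+2) = C(5,1) × 0.75632^4 × 0.24368^1 = 5 × 0.32720681 × 0.24368 = 0.398669 (base)
P(M+8) = C(5,4) × 0.75632^1 × 0.24368^4 = 5 × 0.75632 × 0.00352598 = 0.013334
Relative intensity = 0.013334 / 0.398669 × 100 = 3.34

3.34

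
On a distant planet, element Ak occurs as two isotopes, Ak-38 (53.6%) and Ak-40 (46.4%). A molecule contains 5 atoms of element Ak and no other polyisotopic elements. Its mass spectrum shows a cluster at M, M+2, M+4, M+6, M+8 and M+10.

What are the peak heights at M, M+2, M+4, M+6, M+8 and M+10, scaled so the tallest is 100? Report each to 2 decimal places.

Expanding (0.536 + 0.464)^5:
P(M) = 0.536^5 = 0.044241
P(M+2) = 5 × 0.536^4 × 0.464^1 = 0.191490
P(M+4) = 10 × 0.536^3 × 0.464^2 = 0.331536
P(M+6) = 10 × 0.536^2 × 0.464^3 = 0.287001
P(M+8) = 5 × 0.536^1 × 0.464^4 = 0.124224
P(M+10) = 0.464^5 = 0.021507
The M+4 peak is largest (0.331536); scaling to 100 gives 13.34 : 57.76 : 100.00 : 86.57 : 37.47 : 6.49.

13.34 : 57.76 : 100.00 : 86.57 : 37.47 : 6.49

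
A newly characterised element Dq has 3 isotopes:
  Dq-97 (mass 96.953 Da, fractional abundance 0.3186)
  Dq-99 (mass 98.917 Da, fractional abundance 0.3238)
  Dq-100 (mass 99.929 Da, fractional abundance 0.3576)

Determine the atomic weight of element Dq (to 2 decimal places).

98.65 Da

The abundance-weighted mean is 0.3186 × 96.953 + 0.3238 × 98.917 + 0.3576 × 99.929
= 30.8892 + 32.0293 + 35.7346 = 98.6531 Da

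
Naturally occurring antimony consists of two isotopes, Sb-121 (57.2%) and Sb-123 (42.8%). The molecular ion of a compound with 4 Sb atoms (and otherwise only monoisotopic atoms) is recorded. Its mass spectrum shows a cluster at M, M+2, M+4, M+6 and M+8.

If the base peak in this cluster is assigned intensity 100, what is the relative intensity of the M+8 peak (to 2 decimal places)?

Binomial terms of (0.572 + 0.428)^4: M 0.1070, M+2 0.3204, M+4 0.3596, M+6 0.1794, M+8 0.0336 → M+4 is the base peak.
P(M+4) = C(4,2) × 0.572^2 × 0.428^2 = 6 × 0.327184 × 0.183184 = 0.359609 (base)
P(M+8) = C(4,4) × 0.572^0 × 0.428^4 = 1 × 1.0000 × 0.03355638 = 0.033556
Relative intensity = 0.033556 / 0.359609 × 100 = 9.33

9.33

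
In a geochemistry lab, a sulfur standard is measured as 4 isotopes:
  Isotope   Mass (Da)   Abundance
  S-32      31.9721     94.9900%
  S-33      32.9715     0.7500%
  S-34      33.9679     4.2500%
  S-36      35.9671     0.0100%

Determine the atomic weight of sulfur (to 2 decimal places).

32.06 Da

The abundance-weighted mean is 0.949900 × 31.9721 + 0.007500 × 32.9715 + 0.042500 × 33.9679 + 0.000100 × 35.9671
= 30.37030 + 0.24729 + 1.44364 + 0.00360 = 32.06483 Da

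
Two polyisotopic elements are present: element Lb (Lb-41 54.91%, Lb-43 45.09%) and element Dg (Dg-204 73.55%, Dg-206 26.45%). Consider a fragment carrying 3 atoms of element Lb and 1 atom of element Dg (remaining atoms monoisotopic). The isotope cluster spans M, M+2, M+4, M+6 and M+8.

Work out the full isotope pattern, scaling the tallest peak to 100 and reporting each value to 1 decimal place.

34.4 : 97.1 : 100.0 : 44.0 : 6.8

Element Lb pattern (n=3): 0.16555959 : 0.40785367 : 0.3349139 : 0.09167284
Element Dg pattern (n=1): 0.7355 : 0.2645
Convolve the two distributions (both contribute in 2-u steps):
  M: 0.16555959×0.7355 = 0.121769
  M+2: 0.16555959×0.2645 + 0.40785367×0.7355 = 0.343767
  M+4: 0.40785367×0.2645 + 0.3349139×0.7355 = 0.354206
  M+6: 0.3349139×0.2645 + 0.09167284×0.7355 = 0.156010
  M+8: 0.09167284×0.2645 = 0.024247
Scale to base peak (0.354206) = 100: 34.4 : 97.1 : 100.0 : 44.0 : 6.8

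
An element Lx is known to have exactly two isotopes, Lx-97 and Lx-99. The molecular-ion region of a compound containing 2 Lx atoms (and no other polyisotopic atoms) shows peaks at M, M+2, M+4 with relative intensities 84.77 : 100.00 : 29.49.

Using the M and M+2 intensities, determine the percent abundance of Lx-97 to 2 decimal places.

If p is the fraction of Lx that is Lx-97, then I(M+2)/I(M) = [C(2,1)·p^1·(1−p)] / p^2 = 2·(1−p)/p = 100.00/84.77 = 1.1797
(1−p)/p = 1.1797/2 = 0.5898  ⇒  p = 1/(1 + 0.5898) = 0.6290
Lx-97: 62.90%, Lx-99: 37.10%.

62.90%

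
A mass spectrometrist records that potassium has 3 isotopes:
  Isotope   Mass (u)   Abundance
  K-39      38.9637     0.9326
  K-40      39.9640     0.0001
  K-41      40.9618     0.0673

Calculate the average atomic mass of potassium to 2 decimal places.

39.10 u

Weight each isotope mass by its fractional abundance: 0.9326 × 38.9637 + 0.0001 × 39.9640 + 0.0673 × 40.9618
= 36.33755 + 0.00400 + 2.75673 = 39.09828 u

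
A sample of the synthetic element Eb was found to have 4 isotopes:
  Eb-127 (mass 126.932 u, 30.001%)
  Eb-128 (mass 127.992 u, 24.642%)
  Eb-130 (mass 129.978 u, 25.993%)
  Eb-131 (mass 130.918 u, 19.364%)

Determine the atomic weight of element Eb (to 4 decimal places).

Ar = Σ fᵢ·mᵢ = 0.30001 × 126.932 + 0.24642 × 127.992 + 0.25993 × 129.978 + 0.19364 × 130.918
= 38.08087 + 31.53979 + 33.78518 + 25.35096 = 128.75680 u

128.7568 u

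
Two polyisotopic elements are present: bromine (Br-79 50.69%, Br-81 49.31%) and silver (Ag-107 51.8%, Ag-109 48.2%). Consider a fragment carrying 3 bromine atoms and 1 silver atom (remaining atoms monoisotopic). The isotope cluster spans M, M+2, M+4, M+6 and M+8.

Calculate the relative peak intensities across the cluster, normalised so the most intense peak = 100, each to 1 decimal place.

18.0 : 69.3 : 100.0 : 64.1 : 15.4

Bromine pattern (n=3): 0.13024674 : 0.3801026 : 0.36975457 : 0.11989609
Silver pattern (n=1): 0.5180 : 0.4820
Convolve the two distributions (both contribute in 2-u steps):
  M: 0.13024674×0.5180 = 0.067468
  M+2: 0.13024674×0.4820 + 0.3801026×0.5180 = 0.259672
  M+4: 0.3801026×0.4820 + 0.36975457×0.5180 = 0.374742
  M+6: 0.36975457×0.4820 + 0.11989609×0.5180 = 0.240328
  M+8: 0.11989609×0.4820 = 0.057790
Scale to base peak (0.374742) = 100: 18.0 : 69.3 : 100.0 : 64.1 : 15.4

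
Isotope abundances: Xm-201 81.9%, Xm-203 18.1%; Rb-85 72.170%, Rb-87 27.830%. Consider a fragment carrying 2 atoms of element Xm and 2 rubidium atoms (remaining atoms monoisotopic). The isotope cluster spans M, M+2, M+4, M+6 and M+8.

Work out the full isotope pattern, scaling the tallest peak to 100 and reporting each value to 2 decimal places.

82.42 : 100.00 : 44.38 : 8.52 : 0.60

Element Xm pattern (n=2): 0.670761 : 0.296478 : 0.032761
Rubidium pattern (n=2): 0.52085089 : 0.40169822 : 0.07745089
Convolve the two distributions (both contribute in 2-u steps):
  M: 0.670761×0.52085089 = 0.349366
  M+2: 0.670761×0.40169822 + 0.296478×0.52085089 = 0.423864
  M+4: 0.670761×0.07745089 + 0.296478×0.40169822 + 0.032761×0.52085089 = 0.188109
  M+6: 0.296478×0.07745089 + 0.032761×0.40169822 = 0.036123
  M+8: 0.032761×0.07745089 = 0.002537
Scale to base peak (0.423864) = 100: 82.42 : 100.00 : 44.38 : 8.52 : 0.60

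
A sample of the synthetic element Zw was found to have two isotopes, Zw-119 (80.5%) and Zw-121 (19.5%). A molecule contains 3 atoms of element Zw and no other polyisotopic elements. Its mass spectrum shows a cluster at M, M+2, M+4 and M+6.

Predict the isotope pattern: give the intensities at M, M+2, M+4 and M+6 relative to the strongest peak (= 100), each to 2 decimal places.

100.00 : 72.67 : 17.60 : 1.42

Each Zw atom is independently Zw-119 (p = 0.805) or Zw-121 (q = 0.195); the cluster is the binomial expansion (p + q)^3.
P(M) = 0.805^3 = 0.521660
P(M+2) = 3 × 0.805^2 × 0.195^1 = 0.379095
P(M+4) = 3 × 0.805^1 × 0.195^2 = 0.091830
P(M+6) = 0.195^3 = 0.007415
The M peak is largest (0.521660); scaling to 100 gives 100.00 : 72.67 : 17.60 : 1.42.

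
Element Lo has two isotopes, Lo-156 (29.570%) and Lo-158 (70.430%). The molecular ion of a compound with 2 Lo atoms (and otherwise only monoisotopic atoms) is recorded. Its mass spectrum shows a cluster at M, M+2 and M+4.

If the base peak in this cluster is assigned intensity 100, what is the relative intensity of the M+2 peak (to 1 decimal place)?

(0.29570 + 0.70430)^2 gives M 0.0874, M+2 0.4165, M+4 0.4960; the largest is M+4.
P(M+4) = C(2,2) × 0.29570^0 × 0.70430^2 = 1 × 1.0000 × 0.49603849 = 0.496038 (base)
P(M+2) = C(2,1) × 0.29570^1 × 0.70430^1 = 2 × 0.2957 × 0.7043 = 0.416523
Relative intensity = 0.416523 / 0.496038 × 100 = 84.0

84.0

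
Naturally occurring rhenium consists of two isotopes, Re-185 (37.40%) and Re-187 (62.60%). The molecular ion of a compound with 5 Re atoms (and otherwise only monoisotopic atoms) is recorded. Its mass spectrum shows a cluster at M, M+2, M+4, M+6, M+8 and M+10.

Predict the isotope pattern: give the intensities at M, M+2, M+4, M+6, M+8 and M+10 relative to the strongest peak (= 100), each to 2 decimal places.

2.13 : 17.85 : 59.74 : 100.00 : 83.69 : 28.02

The 5 Re atoms are independent, so intensities follow the terms of (0.3740 + 0.6260)^5.
P(M) = 0.3740^5 = 0.007317
P(M+2) = 5 × 0.3740^4 × 0.6260^1 = 0.061239
P(M+4) = 10 × 0.3740^3 × 0.6260^2 = 0.205005
P(M+6) = 10 × 0.3740^2 × 0.6260^3 = 0.343136
P(M+8) = 5 × 0.3740^1 × 0.6260^4 = 0.287170
P(M+10) = 0.6260^5 = 0.096133
The M+6 peak is largest (0.343136); scaling to 100 gives 2.13 : 17.85 : 59.74 : 100.00 : 83.69 : 28.02.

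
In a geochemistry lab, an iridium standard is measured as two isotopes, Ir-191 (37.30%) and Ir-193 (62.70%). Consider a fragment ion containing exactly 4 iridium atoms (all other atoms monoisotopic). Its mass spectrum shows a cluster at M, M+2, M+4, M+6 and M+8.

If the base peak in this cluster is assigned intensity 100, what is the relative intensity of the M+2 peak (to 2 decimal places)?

35.39

Term probabilities: M 0.0194, M+2 0.1302, M+4 0.3282, M+6 0.3678, M+8 0.1546. Base peak = M+6.
P(M+6) = C(4,3) × 0.3730^1 × 0.6270^3 = 4 × 0.3730 × 0.24649188 = 0.367766 (base)
P(M+2) = C(4,1) × 0.3730^3 × 0.6270^1 = 4 × 0.05189512 × 0.6270 = 0.130153
Relative intensity = 0.130153 / 0.367766 × 100 = 35.39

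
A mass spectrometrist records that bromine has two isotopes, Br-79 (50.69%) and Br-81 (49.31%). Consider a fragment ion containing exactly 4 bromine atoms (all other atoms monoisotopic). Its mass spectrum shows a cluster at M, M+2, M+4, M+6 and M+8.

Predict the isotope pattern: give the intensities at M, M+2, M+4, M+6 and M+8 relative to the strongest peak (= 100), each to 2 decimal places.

Expanding (0.5069 + 0.4931)^4:
P(M) = 0.5069^4 = 0.066022
P(M+2) = 4 × 0.5069^3 × 0.4931^1 = 0.256899
P(M+4) = 6 × 0.5069^2 × 0.4931^2 = 0.374857
P(M+6) = 4 × 0.5069^1 × 0.4931^3 = 0.243101
P(M+8) = 0.4931^4 = 0.059121
The M+4 peak is largest (0.374857); scaling to 100 gives 17.61 : 68.53 : 100.00 : 64.85 : 15.77.

17.61 : 68.53 : 100.00 : 64.85 : 15.77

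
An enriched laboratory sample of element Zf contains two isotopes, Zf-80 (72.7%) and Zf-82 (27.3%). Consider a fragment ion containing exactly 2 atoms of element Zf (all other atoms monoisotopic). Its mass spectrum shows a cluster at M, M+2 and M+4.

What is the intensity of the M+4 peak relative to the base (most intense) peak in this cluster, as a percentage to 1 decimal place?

(0.727 + 0.273)^2 gives M 0.5285, M+2 0.3969, M+4 0.0745; the largest is M.
P(M) = C(2,0) × 0.727^2 × 0.273^0 = 1 × 0.528529 × 1.0000 = 0.528529 (base)
P(M+4) = C(2,2) × 0.727^0 × 0.273^2 = 1 × 1.0000 × 0.074529 = 0.074529
Relative intensity = 0.074529 / 0.528529 × 100 = 14.1

14.1%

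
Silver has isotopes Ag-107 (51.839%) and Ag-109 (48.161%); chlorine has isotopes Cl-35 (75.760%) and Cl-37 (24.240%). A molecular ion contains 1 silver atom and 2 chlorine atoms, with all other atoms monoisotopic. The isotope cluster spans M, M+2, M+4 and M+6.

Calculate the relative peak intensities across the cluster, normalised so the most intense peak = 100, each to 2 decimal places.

63.74 : 100.00 : 44.42 : 6.06

Silver pattern (n=1): 0.51839 : 0.48161
Chlorine pattern (n=2): 0.57395776 : 0.36728448 : 0.05875776
Convolve the two distributions (both contribute in 2-u steps):
  M: 0.51839×0.57395776 = 0.297534
  M+2: 0.51839×0.36728448 + 0.48161×0.57395776 = 0.466820
  M+4: 0.51839×0.05875776 + 0.48161×0.36728448 = 0.207347
  M+6: 0.48161×0.05875776 = 0.028298
Scale to base peak (0.466820) = 100: 63.74 : 100.00 : 44.42 : 6.06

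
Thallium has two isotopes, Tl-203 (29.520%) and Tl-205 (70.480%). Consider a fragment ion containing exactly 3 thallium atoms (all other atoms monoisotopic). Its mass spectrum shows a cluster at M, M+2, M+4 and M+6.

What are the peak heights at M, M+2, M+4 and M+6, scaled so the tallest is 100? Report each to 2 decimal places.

5.85 : 41.88 : 100.00 : 79.58

Each Tl atom is independently Tl-203 (p = 0.29520) or Tl-205 (q = 0.70480); the cluster is the binomial expansion (p + q)^3.
P(M) = 0.29520^3 = 0.025725
P(M+2) = 3 × 0.29520^2 × 0.70480^1 = 0.184255
P(M+4) = 3 × 0.29520^1 × 0.70480^2 = 0.439916
P(M+6) = 0.70480^3 = 0.350104
The M+4 peak is largest (0.439916); scaling to 100 gives 5.85 : 41.88 : 100.00 : 79.58.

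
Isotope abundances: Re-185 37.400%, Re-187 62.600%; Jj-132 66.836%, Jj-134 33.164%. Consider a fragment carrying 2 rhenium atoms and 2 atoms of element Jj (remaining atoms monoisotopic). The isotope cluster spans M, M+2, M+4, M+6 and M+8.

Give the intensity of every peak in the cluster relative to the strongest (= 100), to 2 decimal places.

Rhenium pattern (n=2): 0.139876 : 0.468248 : 0.391876
Element Jj pattern (n=2): 0.44670509 : 0.44330982 : 0.10998509
Convolve the two distributions (both contribute in 2-u steps):
  M: 0.139876×0.44670509 = 0.062483
  M+2: 0.139876×0.44330982 + 0.468248×0.44670509 = 0.271177
  M+4: 0.139876×0.10998509 + 0.468248×0.44330982 + 0.391876×0.44670509 = 0.398016
  M+6: 0.468248×0.10998509 + 0.391876×0.44330982 = 0.225223
  M+8: 0.391876×0.10998509 = 0.043101
Scale to base peak (0.398016) = 100: 15.70 : 68.13 : 100.00 : 56.59 : 10.83

15.70 : 68.13 : 100.00 : 56.59 : 10.83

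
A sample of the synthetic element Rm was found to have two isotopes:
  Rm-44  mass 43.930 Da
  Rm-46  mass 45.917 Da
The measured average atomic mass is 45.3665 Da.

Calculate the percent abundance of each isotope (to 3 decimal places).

Rm-44: 27.705%, Rm-46: 72.295%

Writing the weighted mean with unknown fraction x of Rm-44:
43.930·x + 45.917·(1 − x) = 45.3665
(43.930 − 45.917)·x = 45.3665 − 45.917
x = -0.5505 / -1.987 = 0.27705 → 27.705% Rm-44, 72.295% Rm-46.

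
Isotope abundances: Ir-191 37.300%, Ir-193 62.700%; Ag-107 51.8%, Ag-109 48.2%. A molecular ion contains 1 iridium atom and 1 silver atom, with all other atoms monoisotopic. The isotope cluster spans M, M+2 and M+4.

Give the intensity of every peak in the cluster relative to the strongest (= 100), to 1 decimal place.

Iridium pattern (n=1): 0.3730 : 0.6270
Silver pattern (n=1): 0.5180 : 0.4820
Convolve the two distributions (both contribute in 2-u steps):
  M: 0.3730×0.5180 = 0.193214
  M+2: 0.3730×0.4820 + 0.6270×0.5180 = 0.504572
  M+4: 0.6270×0.4820 = 0.302214
Scale to base peak (0.504572) = 100: 38.3 : 100.0 : 59.9

38.3 : 100.0 : 59.9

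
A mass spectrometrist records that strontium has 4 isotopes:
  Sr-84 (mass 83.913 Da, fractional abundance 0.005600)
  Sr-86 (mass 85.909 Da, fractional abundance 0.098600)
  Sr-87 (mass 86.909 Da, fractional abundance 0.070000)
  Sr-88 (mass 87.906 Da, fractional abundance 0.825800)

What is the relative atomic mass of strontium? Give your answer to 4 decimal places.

87.6169 Da

Ar = Σ fᵢ·mᵢ = 0.005600 × 83.913 + 0.098600 × 85.909 + 0.070000 × 86.909 + 0.825800 × 87.906
= 0.46991 + 8.47063 + 6.08363 + 72.59277 = 87.61694 Da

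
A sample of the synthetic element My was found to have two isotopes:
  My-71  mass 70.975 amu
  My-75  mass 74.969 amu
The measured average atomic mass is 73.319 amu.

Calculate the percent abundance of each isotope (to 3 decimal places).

My-71: 41.312%, My-75: 58.688%

With x = fraction of My-71 (so My-75 is 1 − x):
70.975·x + 74.969·(1 − x) = 73.319
(70.975 − 74.969)·x = 73.319 − 74.969
x = -1.650 / -3.994 = 0.41312 → 41.312% My-71, 58.688% My-75.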